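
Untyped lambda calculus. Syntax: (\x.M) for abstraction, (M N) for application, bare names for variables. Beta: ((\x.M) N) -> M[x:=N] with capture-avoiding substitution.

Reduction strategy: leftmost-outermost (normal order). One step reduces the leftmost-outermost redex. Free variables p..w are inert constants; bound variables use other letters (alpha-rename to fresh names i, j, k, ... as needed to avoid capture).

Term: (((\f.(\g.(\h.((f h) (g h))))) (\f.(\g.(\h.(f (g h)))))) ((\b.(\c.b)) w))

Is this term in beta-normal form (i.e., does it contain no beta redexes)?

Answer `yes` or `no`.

Answer: no

Derivation:
Term: (((\f.(\g.(\h.((f h) (g h))))) (\f.(\g.(\h.(f (g h)))))) ((\b.(\c.b)) w))
Found 2 beta redex(es).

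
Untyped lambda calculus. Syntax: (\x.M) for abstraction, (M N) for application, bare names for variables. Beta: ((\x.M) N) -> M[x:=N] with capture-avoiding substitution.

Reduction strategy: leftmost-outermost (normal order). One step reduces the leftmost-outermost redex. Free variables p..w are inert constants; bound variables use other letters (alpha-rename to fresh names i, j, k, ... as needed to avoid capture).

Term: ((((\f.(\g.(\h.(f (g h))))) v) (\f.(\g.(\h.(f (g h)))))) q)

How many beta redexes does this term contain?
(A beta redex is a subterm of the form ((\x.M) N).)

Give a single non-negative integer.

Answer: 1

Derivation:
Term: ((((\f.(\g.(\h.(f (g h))))) v) (\f.(\g.(\h.(f (g h)))))) q)
  Redex: ((\f.(\g.(\h.(f (g h))))) v)
Total redexes: 1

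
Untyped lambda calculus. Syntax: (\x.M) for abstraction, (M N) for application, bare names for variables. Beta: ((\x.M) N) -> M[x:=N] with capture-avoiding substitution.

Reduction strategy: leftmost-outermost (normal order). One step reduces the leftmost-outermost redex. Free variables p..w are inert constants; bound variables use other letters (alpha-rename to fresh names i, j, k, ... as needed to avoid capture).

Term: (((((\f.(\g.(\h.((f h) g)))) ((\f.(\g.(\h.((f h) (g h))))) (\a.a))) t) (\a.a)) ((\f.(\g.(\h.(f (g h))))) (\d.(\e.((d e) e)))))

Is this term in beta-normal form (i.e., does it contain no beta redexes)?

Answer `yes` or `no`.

Term: (((((\f.(\g.(\h.((f h) g)))) ((\f.(\g.(\h.((f h) (g h))))) (\a.a))) t) (\a.a)) ((\f.(\g.(\h.(f (g h))))) (\d.(\e.((d e) e)))))
Found 3 beta redex(es).

Answer: no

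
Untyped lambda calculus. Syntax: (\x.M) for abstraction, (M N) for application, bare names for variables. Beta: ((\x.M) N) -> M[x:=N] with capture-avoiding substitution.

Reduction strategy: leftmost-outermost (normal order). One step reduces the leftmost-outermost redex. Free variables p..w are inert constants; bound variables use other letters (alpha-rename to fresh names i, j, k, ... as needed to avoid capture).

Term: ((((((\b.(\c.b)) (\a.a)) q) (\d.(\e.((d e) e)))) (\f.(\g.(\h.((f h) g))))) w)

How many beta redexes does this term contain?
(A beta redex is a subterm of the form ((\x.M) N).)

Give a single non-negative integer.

Answer: 1

Derivation:
Term: ((((((\b.(\c.b)) (\a.a)) q) (\d.(\e.((d e) e)))) (\f.(\g.(\h.((f h) g))))) w)
  Redex: ((\b.(\c.b)) (\a.a))
Total redexes: 1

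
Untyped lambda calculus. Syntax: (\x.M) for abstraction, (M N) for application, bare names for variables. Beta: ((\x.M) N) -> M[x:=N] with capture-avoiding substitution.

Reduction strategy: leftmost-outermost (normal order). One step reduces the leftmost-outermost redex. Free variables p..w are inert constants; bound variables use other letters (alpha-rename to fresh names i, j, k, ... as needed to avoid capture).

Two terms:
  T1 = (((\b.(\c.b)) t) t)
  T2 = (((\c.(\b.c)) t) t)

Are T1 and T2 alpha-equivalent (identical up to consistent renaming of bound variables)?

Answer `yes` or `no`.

Answer: yes

Derivation:
Term 1: (((\b.(\c.b)) t) t)
Term 2: (((\c.(\b.c)) t) t)
Alpha-equivalence: compare structure up to binder renaming.
Result: True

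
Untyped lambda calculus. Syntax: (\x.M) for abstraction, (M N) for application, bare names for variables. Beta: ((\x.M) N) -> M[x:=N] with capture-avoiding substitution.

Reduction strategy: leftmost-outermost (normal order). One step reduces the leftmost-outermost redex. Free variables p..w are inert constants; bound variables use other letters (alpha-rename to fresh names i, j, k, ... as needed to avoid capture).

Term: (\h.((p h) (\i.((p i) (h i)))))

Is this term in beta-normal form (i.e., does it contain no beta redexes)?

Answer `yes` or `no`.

Term: (\h.((p h) (\i.((p i) (h i)))))
No beta redexes found.

Answer: yes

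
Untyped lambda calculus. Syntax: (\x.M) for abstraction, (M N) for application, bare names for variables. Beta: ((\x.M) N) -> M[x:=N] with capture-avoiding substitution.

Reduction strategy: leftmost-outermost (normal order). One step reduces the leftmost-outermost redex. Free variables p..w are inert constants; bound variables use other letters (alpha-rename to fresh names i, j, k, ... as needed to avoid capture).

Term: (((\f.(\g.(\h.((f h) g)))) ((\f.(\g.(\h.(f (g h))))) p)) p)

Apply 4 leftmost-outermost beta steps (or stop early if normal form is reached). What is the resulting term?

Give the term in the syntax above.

Step 0: (((\f.(\g.(\h.((f h) g)))) ((\f.(\g.(\h.(f (g h))))) p)) p)
Step 1: ((\g.(\h.((((\f.(\g.(\h.(f (g h))))) p) h) g))) p)
Step 2: (\h.((((\f.(\g.(\h.(f (g h))))) p) h) p))
Step 3: (\h.(((\g.(\h.(p (g h)))) h) p))
Step 4: (\h.((\i.(p (h i))) p))

Answer: (\h.((\i.(p (h i))) p))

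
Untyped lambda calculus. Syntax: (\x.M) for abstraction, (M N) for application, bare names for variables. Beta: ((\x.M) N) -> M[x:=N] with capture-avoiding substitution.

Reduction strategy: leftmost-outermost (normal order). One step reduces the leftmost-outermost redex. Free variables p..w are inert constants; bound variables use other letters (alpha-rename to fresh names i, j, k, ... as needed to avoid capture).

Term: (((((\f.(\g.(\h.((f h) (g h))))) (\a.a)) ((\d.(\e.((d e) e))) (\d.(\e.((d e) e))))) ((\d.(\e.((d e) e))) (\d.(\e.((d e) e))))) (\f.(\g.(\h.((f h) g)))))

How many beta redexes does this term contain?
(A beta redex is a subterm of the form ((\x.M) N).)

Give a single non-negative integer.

Term: (((((\f.(\g.(\h.((f h) (g h))))) (\a.a)) ((\d.(\e.((d e) e))) (\d.(\e.((d e) e))))) ((\d.(\e.((d e) e))) (\d.(\e.((d e) e))))) (\f.(\g.(\h.((f h) g)))))
  Redex: ((\f.(\g.(\h.((f h) (g h))))) (\a.a))
  Redex: ((\d.(\e.((d e) e))) (\d.(\e.((d e) e))))
  Redex: ((\d.(\e.((d e) e))) (\d.(\e.((d e) e))))
Total redexes: 3

Answer: 3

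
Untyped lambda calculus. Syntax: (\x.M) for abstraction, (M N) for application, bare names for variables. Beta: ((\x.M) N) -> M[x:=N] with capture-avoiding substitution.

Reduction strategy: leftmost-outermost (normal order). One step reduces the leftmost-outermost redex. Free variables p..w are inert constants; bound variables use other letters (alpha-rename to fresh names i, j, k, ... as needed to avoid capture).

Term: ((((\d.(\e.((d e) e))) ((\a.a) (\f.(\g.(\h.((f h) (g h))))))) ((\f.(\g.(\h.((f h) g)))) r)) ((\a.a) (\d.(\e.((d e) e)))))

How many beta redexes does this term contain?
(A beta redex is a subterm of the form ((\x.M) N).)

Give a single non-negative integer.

Term: ((((\d.(\e.((d e) e))) ((\a.a) (\f.(\g.(\h.((f h) (g h))))))) ((\f.(\g.(\h.((f h) g)))) r)) ((\a.a) (\d.(\e.((d e) e)))))
  Redex: ((\d.(\e.((d e) e))) ((\a.a) (\f.(\g.(\h.((f h) (g h)))))))
  Redex: ((\a.a) (\f.(\g.(\h.((f h) (g h))))))
  Redex: ((\f.(\g.(\h.((f h) g)))) r)
  Redex: ((\a.a) (\d.(\e.((d e) e))))
Total redexes: 4

Answer: 4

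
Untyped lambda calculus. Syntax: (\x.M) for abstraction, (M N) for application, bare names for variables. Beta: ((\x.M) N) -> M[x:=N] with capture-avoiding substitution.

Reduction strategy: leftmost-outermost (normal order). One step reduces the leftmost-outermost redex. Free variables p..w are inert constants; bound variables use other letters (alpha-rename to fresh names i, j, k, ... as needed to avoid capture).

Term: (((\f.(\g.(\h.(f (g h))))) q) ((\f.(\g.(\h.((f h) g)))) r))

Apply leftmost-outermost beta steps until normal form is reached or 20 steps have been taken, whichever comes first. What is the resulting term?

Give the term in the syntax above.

Step 0: (((\f.(\g.(\h.(f (g h))))) q) ((\f.(\g.(\h.((f h) g)))) r))
Step 1: ((\g.(\h.(q (g h)))) ((\f.(\g.(\h.((f h) g)))) r))
Step 2: (\h.(q (((\f.(\g.(\h.((f h) g)))) r) h)))
Step 3: (\h.(q ((\g.(\h.((r h) g))) h)))
Step 4: (\h.(q (\i.((r i) h))))

Answer: (\h.(q (\i.((r i) h))))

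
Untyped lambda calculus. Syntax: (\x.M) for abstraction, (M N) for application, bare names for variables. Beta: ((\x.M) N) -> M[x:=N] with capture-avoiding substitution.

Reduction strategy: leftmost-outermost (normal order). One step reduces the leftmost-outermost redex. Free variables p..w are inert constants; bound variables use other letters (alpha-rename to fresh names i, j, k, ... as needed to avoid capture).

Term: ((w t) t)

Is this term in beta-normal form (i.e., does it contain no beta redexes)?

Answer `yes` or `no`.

Answer: yes

Derivation:
Term: ((w t) t)
No beta redexes found.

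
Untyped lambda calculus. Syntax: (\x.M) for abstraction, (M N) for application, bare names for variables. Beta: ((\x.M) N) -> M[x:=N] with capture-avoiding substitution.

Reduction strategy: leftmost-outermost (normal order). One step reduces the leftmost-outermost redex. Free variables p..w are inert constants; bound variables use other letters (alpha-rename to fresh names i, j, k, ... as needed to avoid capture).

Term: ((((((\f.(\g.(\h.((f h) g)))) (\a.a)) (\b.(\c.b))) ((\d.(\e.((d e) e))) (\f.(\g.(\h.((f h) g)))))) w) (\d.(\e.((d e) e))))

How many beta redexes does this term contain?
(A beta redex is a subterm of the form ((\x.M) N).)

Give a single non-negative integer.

Term: ((((((\f.(\g.(\h.((f h) g)))) (\a.a)) (\b.(\c.b))) ((\d.(\e.((d e) e))) (\f.(\g.(\h.((f h) g)))))) w) (\d.(\e.((d e) e))))
  Redex: ((\f.(\g.(\h.((f h) g)))) (\a.a))
  Redex: ((\d.(\e.((d e) e))) (\f.(\g.(\h.((f h) g)))))
Total redexes: 2

Answer: 2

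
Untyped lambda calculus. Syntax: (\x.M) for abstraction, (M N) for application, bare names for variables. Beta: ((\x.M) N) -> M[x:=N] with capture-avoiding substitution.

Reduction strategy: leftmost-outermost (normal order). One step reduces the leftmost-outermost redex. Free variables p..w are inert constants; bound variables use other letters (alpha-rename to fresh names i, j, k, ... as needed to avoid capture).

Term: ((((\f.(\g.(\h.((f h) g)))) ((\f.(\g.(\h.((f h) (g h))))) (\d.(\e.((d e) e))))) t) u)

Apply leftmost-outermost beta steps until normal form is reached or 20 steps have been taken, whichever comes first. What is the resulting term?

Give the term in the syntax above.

Step 0: ((((\f.(\g.(\h.((f h) g)))) ((\f.(\g.(\h.((f h) (g h))))) (\d.(\e.((d e) e))))) t) u)
Step 1: (((\g.(\h.((((\f.(\g.(\h.((f h) (g h))))) (\d.(\e.((d e) e)))) h) g))) t) u)
Step 2: ((\h.((((\f.(\g.(\h.((f h) (g h))))) (\d.(\e.((d e) e)))) h) t)) u)
Step 3: ((((\f.(\g.(\h.((f h) (g h))))) (\d.(\e.((d e) e)))) u) t)
Step 4: (((\g.(\h.(((\d.(\e.((d e) e))) h) (g h)))) u) t)
Step 5: ((\h.(((\d.(\e.((d e) e))) h) (u h))) t)
Step 6: (((\d.(\e.((d e) e))) t) (u t))
Step 7: ((\e.((t e) e)) (u t))
Step 8: ((t (u t)) (u t))

Answer: ((t (u t)) (u t))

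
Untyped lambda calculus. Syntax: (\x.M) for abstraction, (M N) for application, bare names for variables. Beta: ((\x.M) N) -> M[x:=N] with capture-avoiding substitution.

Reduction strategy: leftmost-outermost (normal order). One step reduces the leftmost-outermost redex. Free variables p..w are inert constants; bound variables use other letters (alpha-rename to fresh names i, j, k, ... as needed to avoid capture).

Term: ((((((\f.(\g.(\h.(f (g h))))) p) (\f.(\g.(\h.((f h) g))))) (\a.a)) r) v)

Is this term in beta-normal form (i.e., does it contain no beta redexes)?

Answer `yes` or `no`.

Answer: no

Derivation:
Term: ((((((\f.(\g.(\h.(f (g h))))) p) (\f.(\g.(\h.((f h) g))))) (\a.a)) r) v)
Found 1 beta redex(es).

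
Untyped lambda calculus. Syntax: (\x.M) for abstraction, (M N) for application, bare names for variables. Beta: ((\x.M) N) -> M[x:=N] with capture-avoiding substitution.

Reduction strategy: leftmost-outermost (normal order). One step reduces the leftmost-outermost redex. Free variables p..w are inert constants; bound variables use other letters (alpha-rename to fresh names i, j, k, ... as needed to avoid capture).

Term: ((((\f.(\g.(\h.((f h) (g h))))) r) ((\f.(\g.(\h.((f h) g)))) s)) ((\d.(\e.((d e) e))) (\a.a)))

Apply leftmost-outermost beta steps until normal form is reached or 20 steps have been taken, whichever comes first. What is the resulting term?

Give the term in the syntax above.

Answer: ((r (\e.(e e))) (\h.((s h) (\e.(e e)))))

Derivation:
Step 0: ((((\f.(\g.(\h.((f h) (g h))))) r) ((\f.(\g.(\h.((f h) g)))) s)) ((\d.(\e.((d e) e))) (\a.a)))
Step 1: (((\g.(\h.((r h) (g h)))) ((\f.(\g.(\h.((f h) g)))) s)) ((\d.(\e.((d e) e))) (\a.a)))
Step 2: ((\h.((r h) (((\f.(\g.(\h.((f h) g)))) s) h))) ((\d.(\e.((d e) e))) (\a.a)))
Step 3: ((r ((\d.(\e.((d e) e))) (\a.a))) (((\f.(\g.(\h.((f h) g)))) s) ((\d.(\e.((d e) e))) (\a.a))))
Step 4: ((r (\e.(((\a.a) e) e))) (((\f.(\g.(\h.((f h) g)))) s) ((\d.(\e.((d e) e))) (\a.a))))
Step 5: ((r (\e.(e e))) (((\f.(\g.(\h.((f h) g)))) s) ((\d.(\e.((d e) e))) (\a.a))))
Step 6: ((r (\e.(e e))) ((\g.(\h.((s h) g))) ((\d.(\e.((d e) e))) (\a.a))))
Step 7: ((r (\e.(e e))) (\h.((s h) ((\d.(\e.((d e) e))) (\a.a)))))
Step 8: ((r (\e.(e e))) (\h.((s h) (\e.(((\a.a) e) e)))))
Step 9: ((r (\e.(e e))) (\h.((s h) (\e.(e e)))))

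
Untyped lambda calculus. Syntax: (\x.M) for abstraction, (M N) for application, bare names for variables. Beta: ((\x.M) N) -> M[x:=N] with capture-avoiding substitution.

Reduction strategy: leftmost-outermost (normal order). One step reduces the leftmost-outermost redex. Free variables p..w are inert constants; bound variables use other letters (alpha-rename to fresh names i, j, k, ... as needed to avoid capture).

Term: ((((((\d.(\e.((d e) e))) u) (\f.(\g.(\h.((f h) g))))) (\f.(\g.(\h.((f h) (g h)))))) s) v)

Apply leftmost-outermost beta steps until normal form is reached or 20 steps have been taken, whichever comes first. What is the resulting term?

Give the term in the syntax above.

Step 0: ((((((\d.(\e.((d e) e))) u) (\f.(\g.(\h.((f h) g))))) (\f.(\g.(\h.((f h) (g h)))))) s) v)
Step 1: (((((\e.((u e) e)) (\f.(\g.(\h.((f h) g))))) (\f.(\g.(\h.((f h) (g h)))))) s) v)
Step 2: (((((u (\f.(\g.(\h.((f h) g))))) (\f.(\g.(\h.((f h) g))))) (\f.(\g.(\h.((f h) (g h)))))) s) v)

Answer: (((((u (\f.(\g.(\h.((f h) g))))) (\f.(\g.(\h.((f h) g))))) (\f.(\g.(\h.((f h) (g h)))))) s) v)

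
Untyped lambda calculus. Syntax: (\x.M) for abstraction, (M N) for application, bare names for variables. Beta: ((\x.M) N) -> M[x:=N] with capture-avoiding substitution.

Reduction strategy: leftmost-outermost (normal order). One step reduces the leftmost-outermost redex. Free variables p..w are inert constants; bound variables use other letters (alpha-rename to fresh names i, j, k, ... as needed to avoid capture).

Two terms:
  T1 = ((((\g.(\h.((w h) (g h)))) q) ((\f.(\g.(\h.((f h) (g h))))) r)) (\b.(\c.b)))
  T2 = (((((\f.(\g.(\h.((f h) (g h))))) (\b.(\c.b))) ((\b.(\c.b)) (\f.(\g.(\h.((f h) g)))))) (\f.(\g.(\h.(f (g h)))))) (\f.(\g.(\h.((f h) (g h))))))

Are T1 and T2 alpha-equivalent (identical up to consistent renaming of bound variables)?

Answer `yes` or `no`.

Answer: no

Derivation:
Term 1: ((((\g.(\h.((w h) (g h)))) q) ((\f.(\g.(\h.((f h) (g h))))) r)) (\b.(\c.b)))
Term 2: (((((\f.(\g.(\h.((f h) (g h))))) (\b.(\c.b))) ((\b.(\c.b)) (\f.(\g.(\h.((f h) g)))))) (\f.(\g.(\h.(f (g h)))))) (\f.(\g.(\h.((f h) (g h))))))
Alpha-equivalence: compare structure up to binder renaming.
Result: False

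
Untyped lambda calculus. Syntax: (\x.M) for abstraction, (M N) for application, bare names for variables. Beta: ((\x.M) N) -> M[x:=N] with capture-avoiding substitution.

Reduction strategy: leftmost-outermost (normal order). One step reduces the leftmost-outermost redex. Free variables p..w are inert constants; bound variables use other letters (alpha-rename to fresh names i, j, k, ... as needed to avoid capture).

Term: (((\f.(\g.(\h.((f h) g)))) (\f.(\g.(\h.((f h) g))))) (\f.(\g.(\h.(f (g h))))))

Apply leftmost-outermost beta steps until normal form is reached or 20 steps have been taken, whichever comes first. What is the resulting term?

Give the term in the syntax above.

Step 0: (((\f.(\g.(\h.((f h) g)))) (\f.(\g.(\h.((f h) g))))) (\f.(\g.(\h.(f (g h))))))
Step 1: ((\g.(\h.(((\f.(\g.(\h.((f h) g)))) h) g))) (\f.(\g.(\h.(f (g h))))))
Step 2: (\h.(((\f.(\g.(\h.((f h) g)))) h) (\f.(\g.(\h.(f (g h)))))))
Step 3: (\h.((\g.(\i.((h i) g))) (\f.(\g.(\h.(f (g h)))))))
Step 4: (\h.(\i.((h i) (\f.(\g.(\h.(f (g h))))))))

Answer: (\h.(\i.((h i) (\f.(\g.(\h.(f (g h))))))))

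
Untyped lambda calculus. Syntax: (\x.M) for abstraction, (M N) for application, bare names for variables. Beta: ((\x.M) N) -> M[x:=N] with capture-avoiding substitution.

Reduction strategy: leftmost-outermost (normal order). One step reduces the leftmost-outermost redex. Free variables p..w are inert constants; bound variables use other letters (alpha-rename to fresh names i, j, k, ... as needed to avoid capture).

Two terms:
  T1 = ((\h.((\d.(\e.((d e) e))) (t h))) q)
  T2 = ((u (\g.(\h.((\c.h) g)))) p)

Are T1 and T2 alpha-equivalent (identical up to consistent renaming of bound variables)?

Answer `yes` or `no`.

Term 1: ((\h.((\d.(\e.((d e) e))) (t h))) q)
Term 2: ((u (\g.(\h.((\c.h) g)))) p)
Alpha-equivalence: compare structure up to binder renaming.
Result: False

Answer: no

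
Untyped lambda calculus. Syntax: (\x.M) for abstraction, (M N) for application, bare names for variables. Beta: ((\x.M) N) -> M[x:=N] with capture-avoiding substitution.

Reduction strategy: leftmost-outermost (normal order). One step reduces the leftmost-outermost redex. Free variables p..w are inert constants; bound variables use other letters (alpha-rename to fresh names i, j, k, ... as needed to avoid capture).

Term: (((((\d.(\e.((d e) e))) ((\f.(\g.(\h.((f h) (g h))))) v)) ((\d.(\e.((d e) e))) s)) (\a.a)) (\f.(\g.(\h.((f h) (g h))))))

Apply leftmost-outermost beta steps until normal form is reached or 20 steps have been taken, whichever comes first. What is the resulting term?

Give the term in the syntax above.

Step 0: (((((\d.(\e.((d e) e))) ((\f.(\g.(\h.((f h) (g h))))) v)) ((\d.(\e.((d e) e))) s)) (\a.a)) (\f.(\g.(\h.((f h) (g h))))))
Step 1: ((((\e.((((\f.(\g.(\h.((f h) (g h))))) v) e) e)) ((\d.(\e.((d e) e))) s)) (\a.a)) (\f.(\g.(\h.((f h) (g h))))))
Step 2: ((((((\f.(\g.(\h.((f h) (g h))))) v) ((\d.(\e.((d e) e))) s)) ((\d.(\e.((d e) e))) s)) (\a.a)) (\f.(\g.(\h.((f h) (g h))))))
Step 3: (((((\g.(\h.((v h) (g h)))) ((\d.(\e.((d e) e))) s)) ((\d.(\e.((d e) e))) s)) (\a.a)) (\f.(\g.(\h.((f h) (g h))))))
Step 4: ((((\h.((v h) (((\d.(\e.((d e) e))) s) h))) ((\d.(\e.((d e) e))) s)) (\a.a)) (\f.(\g.(\h.((f h) (g h))))))
Step 5: ((((v ((\d.(\e.((d e) e))) s)) (((\d.(\e.((d e) e))) s) ((\d.(\e.((d e) e))) s))) (\a.a)) (\f.(\g.(\h.((f h) (g h))))))
Step 6: ((((v (\e.((s e) e))) (((\d.(\e.((d e) e))) s) ((\d.(\e.((d e) e))) s))) (\a.a)) (\f.(\g.(\h.((f h) (g h))))))
Step 7: ((((v (\e.((s e) e))) ((\e.((s e) e)) ((\d.(\e.((d e) e))) s))) (\a.a)) (\f.(\g.(\h.((f h) (g h))))))
Step 8: ((((v (\e.((s e) e))) ((s ((\d.(\e.((d e) e))) s)) ((\d.(\e.((d e) e))) s))) (\a.a)) (\f.(\g.(\h.((f h) (g h))))))
Step 9: ((((v (\e.((s e) e))) ((s (\e.((s e) e))) ((\d.(\e.((d e) e))) s))) (\a.a)) (\f.(\g.(\h.((f h) (g h))))))
Step 10: ((((v (\e.((s e) e))) ((s (\e.((s e) e))) (\e.((s e) e)))) (\a.a)) (\f.(\g.(\h.((f h) (g h))))))

Answer: ((((v (\e.((s e) e))) ((s (\e.((s e) e))) (\e.((s e) e)))) (\a.a)) (\f.(\g.(\h.((f h) (g h))))))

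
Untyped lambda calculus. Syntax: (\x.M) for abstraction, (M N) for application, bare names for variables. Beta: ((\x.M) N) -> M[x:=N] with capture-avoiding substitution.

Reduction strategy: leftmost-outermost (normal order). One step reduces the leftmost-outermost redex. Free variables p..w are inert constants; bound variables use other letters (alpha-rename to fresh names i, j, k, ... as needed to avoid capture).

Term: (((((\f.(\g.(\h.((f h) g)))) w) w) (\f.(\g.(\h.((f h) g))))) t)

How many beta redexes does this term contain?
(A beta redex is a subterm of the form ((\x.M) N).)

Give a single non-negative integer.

Term: (((((\f.(\g.(\h.((f h) g)))) w) w) (\f.(\g.(\h.((f h) g))))) t)
  Redex: ((\f.(\g.(\h.((f h) g)))) w)
Total redexes: 1

Answer: 1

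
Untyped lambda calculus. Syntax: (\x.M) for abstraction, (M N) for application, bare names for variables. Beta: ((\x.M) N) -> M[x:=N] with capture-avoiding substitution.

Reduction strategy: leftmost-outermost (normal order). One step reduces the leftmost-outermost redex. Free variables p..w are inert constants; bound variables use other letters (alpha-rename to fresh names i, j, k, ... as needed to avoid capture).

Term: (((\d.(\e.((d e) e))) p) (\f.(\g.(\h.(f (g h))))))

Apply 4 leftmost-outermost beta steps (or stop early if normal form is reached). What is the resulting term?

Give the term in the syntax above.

Step 0: (((\d.(\e.((d e) e))) p) (\f.(\g.(\h.(f (g h))))))
Step 1: ((\e.((p e) e)) (\f.(\g.(\h.(f (g h))))))
Step 2: ((p (\f.(\g.(\h.(f (g h)))))) (\f.(\g.(\h.(f (g h))))))
Step 3: (normal form reached)

Answer: ((p (\f.(\g.(\h.(f (g h)))))) (\f.(\g.(\h.(f (g h))))))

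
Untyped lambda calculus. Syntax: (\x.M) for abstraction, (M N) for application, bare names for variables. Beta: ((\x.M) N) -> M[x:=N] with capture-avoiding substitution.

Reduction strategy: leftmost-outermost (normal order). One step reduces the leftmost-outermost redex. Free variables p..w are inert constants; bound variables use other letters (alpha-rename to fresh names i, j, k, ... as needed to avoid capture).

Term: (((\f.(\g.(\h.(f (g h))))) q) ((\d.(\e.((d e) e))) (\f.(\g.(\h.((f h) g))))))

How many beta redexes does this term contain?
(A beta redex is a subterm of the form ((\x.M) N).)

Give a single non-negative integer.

Term: (((\f.(\g.(\h.(f (g h))))) q) ((\d.(\e.((d e) e))) (\f.(\g.(\h.((f h) g))))))
  Redex: ((\f.(\g.(\h.(f (g h))))) q)
  Redex: ((\d.(\e.((d e) e))) (\f.(\g.(\h.((f h) g)))))
Total redexes: 2

Answer: 2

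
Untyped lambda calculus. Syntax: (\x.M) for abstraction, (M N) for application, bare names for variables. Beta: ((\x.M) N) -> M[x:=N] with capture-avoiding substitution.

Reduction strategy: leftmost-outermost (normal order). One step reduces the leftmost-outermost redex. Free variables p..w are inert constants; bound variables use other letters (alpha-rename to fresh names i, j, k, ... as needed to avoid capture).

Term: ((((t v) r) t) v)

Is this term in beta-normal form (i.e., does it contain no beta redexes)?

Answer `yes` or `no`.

Term: ((((t v) r) t) v)
No beta redexes found.

Answer: yes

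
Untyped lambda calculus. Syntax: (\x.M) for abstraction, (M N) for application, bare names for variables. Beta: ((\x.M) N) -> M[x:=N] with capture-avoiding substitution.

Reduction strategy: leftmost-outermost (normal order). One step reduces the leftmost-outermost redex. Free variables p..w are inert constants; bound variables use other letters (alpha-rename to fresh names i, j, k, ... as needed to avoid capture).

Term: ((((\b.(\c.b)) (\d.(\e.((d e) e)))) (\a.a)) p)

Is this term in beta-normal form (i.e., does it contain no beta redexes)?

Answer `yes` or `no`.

Term: ((((\b.(\c.b)) (\d.(\e.((d e) e)))) (\a.a)) p)
Found 1 beta redex(es).

Answer: no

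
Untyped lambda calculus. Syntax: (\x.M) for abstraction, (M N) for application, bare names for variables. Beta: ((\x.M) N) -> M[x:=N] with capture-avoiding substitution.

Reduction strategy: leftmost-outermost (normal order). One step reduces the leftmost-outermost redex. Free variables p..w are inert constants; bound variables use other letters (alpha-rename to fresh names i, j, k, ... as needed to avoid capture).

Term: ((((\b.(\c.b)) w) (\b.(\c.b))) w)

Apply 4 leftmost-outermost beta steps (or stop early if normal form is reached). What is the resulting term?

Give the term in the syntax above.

Step 0: ((((\b.(\c.b)) w) (\b.(\c.b))) w)
Step 1: (((\c.w) (\b.(\c.b))) w)
Step 2: (w w)
Step 3: (normal form reached)

Answer: (w w)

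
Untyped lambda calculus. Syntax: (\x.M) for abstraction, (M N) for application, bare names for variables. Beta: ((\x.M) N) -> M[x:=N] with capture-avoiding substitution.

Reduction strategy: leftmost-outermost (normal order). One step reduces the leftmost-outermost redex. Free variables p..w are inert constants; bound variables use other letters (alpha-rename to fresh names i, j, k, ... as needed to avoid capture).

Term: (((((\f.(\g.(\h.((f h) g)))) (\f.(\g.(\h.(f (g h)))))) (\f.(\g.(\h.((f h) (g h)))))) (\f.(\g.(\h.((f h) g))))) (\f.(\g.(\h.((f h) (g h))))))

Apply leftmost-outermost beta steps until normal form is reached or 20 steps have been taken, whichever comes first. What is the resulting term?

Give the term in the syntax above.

Step 0: (((((\f.(\g.(\h.((f h) g)))) (\f.(\g.(\h.(f (g h)))))) (\f.(\g.(\h.((f h) (g h)))))) (\f.(\g.(\h.((f h) g))))) (\f.(\g.(\h.((f h) (g h))))))
Step 1: ((((\g.(\h.(((\f.(\g.(\h.(f (g h))))) h) g))) (\f.(\g.(\h.((f h) (g h)))))) (\f.(\g.(\h.((f h) g))))) (\f.(\g.(\h.((f h) (g h))))))
Step 2: (((\h.(((\f.(\g.(\h.(f (g h))))) h) (\f.(\g.(\h.((f h) (g h))))))) (\f.(\g.(\h.((f h) g))))) (\f.(\g.(\h.((f h) (g h))))))
Step 3: ((((\f.(\g.(\h.(f (g h))))) (\f.(\g.(\h.((f h) g))))) (\f.(\g.(\h.((f h) (g h)))))) (\f.(\g.(\h.((f h) (g h))))))
Step 4: (((\g.(\h.((\f.(\g.(\h.((f h) g)))) (g h)))) (\f.(\g.(\h.((f h) (g h)))))) (\f.(\g.(\h.((f h) (g h))))))
Step 5: ((\h.((\f.(\g.(\h.((f h) g)))) ((\f.(\g.(\h.((f h) (g h))))) h))) (\f.(\g.(\h.((f h) (g h))))))
Step 6: ((\f.(\g.(\h.((f h) g)))) ((\f.(\g.(\h.((f h) (g h))))) (\f.(\g.(\h.((f h) (g h)))))))
Step 7: (\g.(\h.((((\f.(\g.(\h.((f h) (g h))))) (\f.(\g.(\h.((f h) (g h)))))) h) g)))
Step 8: (\g.(\h.(((\g.(\h.(((\f.(\g.(\h.((f h) (g h))))) h) (g h)))) h) g)))
Step 9: (\g.(\h.((\i.(((\f.(\g.(\h.((f h) (g h))))) i) (h i))) g)))
Step 10: (\g.(\h.(((\f.(\g.(\h.((f h) (g h))))) g) (h g))))
Step 11: (\g.(\h.((\i.(\h.((g h) (i h)))) (h g))))
Step 12: (\g.(\h.(\j.((g j) ((h g) j)))))

Answer: (\g.(\h.(\j.((g j) ((h g) j)))))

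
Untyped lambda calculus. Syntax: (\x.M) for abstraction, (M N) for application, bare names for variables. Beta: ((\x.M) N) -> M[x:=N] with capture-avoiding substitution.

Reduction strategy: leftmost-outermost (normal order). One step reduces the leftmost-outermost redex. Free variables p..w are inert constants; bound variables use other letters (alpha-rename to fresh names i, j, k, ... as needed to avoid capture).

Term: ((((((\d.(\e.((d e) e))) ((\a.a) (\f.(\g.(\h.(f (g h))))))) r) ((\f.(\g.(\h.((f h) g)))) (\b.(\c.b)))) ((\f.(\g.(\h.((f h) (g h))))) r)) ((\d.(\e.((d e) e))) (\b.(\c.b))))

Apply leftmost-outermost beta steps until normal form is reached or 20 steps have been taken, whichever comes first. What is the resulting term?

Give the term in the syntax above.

Step 0: ((((((\d.(\e.((d e) e))) ((\a.a) (\f.(\g.(\h.(f (g h))))))) r) ((\f.(\g.(\h.((f h) g)))) (\b.(\c.b)))) ((\f.(\g.(\h.((f h) (g h))))) r)) ((\d.(\e.((d e) e))) (\b.(\c.b))))
Step 1: (((((\e.((((\a.a) (\f.(\g.(\h.(f (g h)))))) e) e)) r) ((\f.(\g.(\h.((f h) g)))) (\b.(\c.b)))) ((\f.(\g.(\h.((f h) (g h))))) r)) ((\d.(\e.((d e) e))) (\b.(\c.b))))
Step 2: (((((((\a.a) (\f.(\g.(\h.(f (g h)))))) r) r) ((\f.(\g.(\h.((f h) g)))) (\b.(\c.b)))) ((\f.(\g.(\h.((f h) (g h))))) r)) ((\d.(\e.((d e) e))) (\b.(\c.b))))
Step 3: ((((((\f.(\g.(\h.(f (g h))))) r) r) ((\f.(\g.(\h.((f h) g)))) (\b.(\c.b)))) ((\f.(\g.(\h.((f h) (g h))))) r)) ((\d.(\e.((d e) e))) (\b.(\c.b))))
Step 4: (((((\g.(\h.(r (g h)))) r) ((\f.(\g.(\h.((f h) g)))) (\b.(\c.b)))) ((\f.(\g.(\h.((f h) (g h))))) r)) ((\d.(\e.((d e) e))) (\b.(\c.b))))
Step 5: ((((\h.(r (r h))) ((\f.(\g.(\h.((f h) g)))) (\b.(\c.b)))) ((\f.(\g.(\h.((f h) (g h))))) r)) ((\d.(\e.((d e) e))) (\b.(\c.b))))
Step 6: (((r (r ((\f.(\g.(\h.((f h) g)))) (\b.(\c.b))))) ((\f.(\g.(\h.((f h) (g h))))) r)) ((\d.(\e.((d e) e))) (\b.(\c.b))))
Step 7: (((r (r (\g.(\h.(((\b.(\c.b)) h) g))))) ((\f.(\g.(\h.((f h) (g h))))) r)) ((\d.(\e.((d e) e))) (\b.(\c.b))))
Step 8: (((r (r (\g.(\h.((\c.h) g))))) ((\f.(\g.(\h.((f h) (g h))))) r)) ((\d.(\e.((d e) e))) (\b.(\c.b))))
Step 9: (((r (r (\g.(\h.h)))) ((\f.(\g.(\h.((f h) (g h))))) r)) ((\d.(\e.((d e) e))) (\b.(\c.b))))
Step 10: (((r (r (\g.(\h.h)))) (\g.(\h.((r h) (g h))))) ((\d.(\e.((d e) e))) (\b.(\c.b))))
Step 11: (((r (r (\g.(\h.h)))) (\g.(\h.((r h) (g h))))) (\e.(((\b.(\c.b)) e) e)))
Step 12: (((r (r (\g.(\h.h)))) (\g.(\h.((r h) (g h))))) (\e.((\c.e) e)))
Step 13: (((r (r (\g.(\h.h)))) (\g.(\h.((r h) (g h))))) (\e.e))

Answer: (((r (r (\g.(\h.h)))) (\g.(\h.((r h) (g h))))) (\e.e))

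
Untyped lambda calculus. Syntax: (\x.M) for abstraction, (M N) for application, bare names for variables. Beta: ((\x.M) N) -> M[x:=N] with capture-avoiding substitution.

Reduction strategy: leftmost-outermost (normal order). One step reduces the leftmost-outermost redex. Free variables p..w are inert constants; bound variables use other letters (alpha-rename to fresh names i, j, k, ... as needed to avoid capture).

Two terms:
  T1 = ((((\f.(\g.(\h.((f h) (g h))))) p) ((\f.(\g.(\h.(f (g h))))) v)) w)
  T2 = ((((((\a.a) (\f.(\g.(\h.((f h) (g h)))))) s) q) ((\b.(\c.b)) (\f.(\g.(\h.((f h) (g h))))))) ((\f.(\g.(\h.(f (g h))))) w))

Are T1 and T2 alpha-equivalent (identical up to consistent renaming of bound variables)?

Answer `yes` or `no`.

Answer: no

Derivation:
Term 1: ((((\f.(\g.(\h.((f h) (g h))))) p) ((\f.(\g.(\h.(f (g h))))) v)) w)
Term 2: ((((((\a.a) (\f.(\g.(\h.((f h) (g h)))))) s) q) ((\b.(\c.b)) (\f.(\g.(\h.((f h) (g h))))))) ((\f.(\g.(\h.(f (g h))))) w))
Alpha-equivalence: compare structure up to binder renaming.
Result: False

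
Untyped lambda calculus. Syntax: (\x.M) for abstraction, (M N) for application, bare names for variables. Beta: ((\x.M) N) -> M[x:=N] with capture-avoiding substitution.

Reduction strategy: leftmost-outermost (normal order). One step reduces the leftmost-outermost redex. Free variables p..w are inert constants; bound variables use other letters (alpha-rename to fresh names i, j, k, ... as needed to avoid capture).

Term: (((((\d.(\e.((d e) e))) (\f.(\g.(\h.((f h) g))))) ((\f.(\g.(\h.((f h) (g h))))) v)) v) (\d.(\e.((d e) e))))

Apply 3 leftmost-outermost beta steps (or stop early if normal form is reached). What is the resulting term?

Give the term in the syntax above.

Answer: ((((\g.(\h.((((\f.(\g.(\h.((f h) (g h))))) v) h) g))) ((\f.(\g.(\h.((f h) (g h))))) v)) v) (\d.(\e.((d e) e))))

Derivation:
Step 0: (((((\d.(\e.((d e) e))) (\f.(\g.(\h.((f h) g))))) ((\f.(\g.(\h.((f h) (g h))))) v)) v) (\d.(\e.((d e) e))))
Step 1: ((((\e.(((\f.(\g.(\h.((f h) g)))) e) e)) ((\f.(\g.(\h.((f h) (g h))))) v)) v) (\d.(\e.((d e) e))))
Step 2: (((((\f.(\g.(\h.((f h) g)))) ((\f.(\g.(\h.((f h) (g h))))) v)) ((\f.(\g.(\h.((f h) (g h))))) v)) v) (\d.(\e.((d e) e))))
Step 3: ((((\g.(\h.((((\f.(\g.(\h.((f h) (g h))))) v) h) g))) ((\f.(\g.(\h.((f h) (g h))))) v)) v) (\d.(\e.((d e) e))))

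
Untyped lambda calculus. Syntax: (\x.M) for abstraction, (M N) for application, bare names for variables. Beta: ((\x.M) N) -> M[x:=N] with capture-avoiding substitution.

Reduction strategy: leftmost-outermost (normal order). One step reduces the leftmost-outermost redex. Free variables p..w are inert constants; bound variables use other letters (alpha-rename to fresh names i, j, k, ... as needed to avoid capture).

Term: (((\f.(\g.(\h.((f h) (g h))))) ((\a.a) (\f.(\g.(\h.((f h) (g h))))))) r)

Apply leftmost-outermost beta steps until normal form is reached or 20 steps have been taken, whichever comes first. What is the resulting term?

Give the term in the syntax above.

Step 0: (((\f.(\g.(\h.((f h) (g h))))) ((\a.a) (\f.(\g.(\h.((f h) (g h))))))) r)
Step 1: ((\g.(\h.((((\a.a) (\f.(\g.(\h.((f h) (g h)))))) h) (g h)))) r)
Step 2: (\h.((((\a.a) (\f.(\g.(\h.((f h) (g h)))))) h) (r h)))
Step 3: (\h.(((\f.(\g.(\h.((f h) (g h))))) h) (r h)))
Step 4: (\h.((\g.(\i.((h i) (g i)))) (r h)))
Step 5: (\h.(\i.((h i) ((r h) i))))

Answer: (\h.(\i.((h i) ((r h) i))))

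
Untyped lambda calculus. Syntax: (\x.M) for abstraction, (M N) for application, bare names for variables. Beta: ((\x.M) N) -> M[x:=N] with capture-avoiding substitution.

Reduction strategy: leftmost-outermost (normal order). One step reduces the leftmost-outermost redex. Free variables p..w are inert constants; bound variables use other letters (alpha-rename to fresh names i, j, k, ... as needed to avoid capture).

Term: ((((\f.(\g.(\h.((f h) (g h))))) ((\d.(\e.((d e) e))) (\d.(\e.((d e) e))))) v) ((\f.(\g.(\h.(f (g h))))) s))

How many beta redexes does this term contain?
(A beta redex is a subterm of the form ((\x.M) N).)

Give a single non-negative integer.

Answer: 3

Derivation:
Term: ((((\f.(\g.(\h.((f h) (g h))))) ((\d.(\e.((d e) e))) (\d.(\e.((d e) e))))) v) ((\f.(\g.(\h.(f (g h))))) s))
  Redex: ((\f.(\g.(\h.((f h) (g h))))) ((\d.(\e.((d e) e))) (\d.(\e.((d e) e)))))
  Redex: ((\d.(\e.((d e) e))) (\d.(\e.((d e) e))))
  Redex: ((\f.(\g.(\h.(f (g h))))) s)
Total redexes: 3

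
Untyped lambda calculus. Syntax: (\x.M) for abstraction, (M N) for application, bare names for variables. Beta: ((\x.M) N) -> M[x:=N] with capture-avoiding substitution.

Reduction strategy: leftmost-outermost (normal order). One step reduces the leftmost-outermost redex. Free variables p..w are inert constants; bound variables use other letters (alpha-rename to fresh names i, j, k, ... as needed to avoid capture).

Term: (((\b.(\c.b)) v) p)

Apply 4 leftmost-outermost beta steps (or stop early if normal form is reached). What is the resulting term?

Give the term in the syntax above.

Answer: v

Derivation:
Step 0: (((\b.(\c.b)) v) p)
Step 1: ((\c.v) p)
Step 2: v
Step 3: (normal form reached)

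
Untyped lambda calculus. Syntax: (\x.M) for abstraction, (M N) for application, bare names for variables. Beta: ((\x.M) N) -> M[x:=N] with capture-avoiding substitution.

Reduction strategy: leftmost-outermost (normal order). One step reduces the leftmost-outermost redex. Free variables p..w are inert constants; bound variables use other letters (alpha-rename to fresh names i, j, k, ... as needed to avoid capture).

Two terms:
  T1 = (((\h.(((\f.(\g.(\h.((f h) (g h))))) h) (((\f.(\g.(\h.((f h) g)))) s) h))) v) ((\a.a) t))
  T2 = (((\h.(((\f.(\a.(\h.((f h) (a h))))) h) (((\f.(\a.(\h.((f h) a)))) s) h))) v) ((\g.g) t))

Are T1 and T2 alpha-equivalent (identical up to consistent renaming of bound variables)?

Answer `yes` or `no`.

Answer: yes

Derivation:
Term 1: (((\h.(((\f.(\g.(\h.((f h) (g h))))) h) (((\f.(\g.(\h.((f h) g)))) s) h))) v) ((\a.a) t))
Term 2: (((\h.(((\f.(\a.(\h.((f h) (a h))))) h) (((\f.(\a.(\h.((f h) a)))) s) h))) v) ((\g.g) t))
Alpha-equivalence: compare structure up to binder renaming.
Result: True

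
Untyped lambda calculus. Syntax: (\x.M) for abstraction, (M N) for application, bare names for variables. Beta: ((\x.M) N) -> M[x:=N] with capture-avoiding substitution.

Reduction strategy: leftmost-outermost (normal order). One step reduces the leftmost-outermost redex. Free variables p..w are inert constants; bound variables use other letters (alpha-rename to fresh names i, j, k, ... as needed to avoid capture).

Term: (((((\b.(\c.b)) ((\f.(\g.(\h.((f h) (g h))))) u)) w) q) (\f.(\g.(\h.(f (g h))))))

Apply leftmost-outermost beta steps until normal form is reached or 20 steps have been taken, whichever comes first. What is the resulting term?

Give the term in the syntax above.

Step 0: (((((\b.(\c.b)) ((\f.(\g.(\h.((f h) (g h))))) u)) w) q) (\f.(\g.(\h.(f (g h))))))
Step 1: ((((\c.((\f.(\g.(\h.((f h) (g h))))) u)) w) q) (\f.(\g.(\h.(f (g h))))))
Step 2: ((((\f.(\g.(\h.((f h) (g h))))) u) q) (\f.(\g.(\h.(f (g h))))))
Step 3: (((\g.(\h.((u h) (g h)))) q) (\f.(\g.(\h.(f (g h))))))
Step 4: ((\h.((u h) (q h))) (\f.(\g.(\h.(f (g h))))))
Step 5: ((u (\f.(\g.(\h.(f (g h)))))) (q (\f.(\g.(\h.(f (g h)))))))

Answer: ((u (\f.(\g.(\h.(f (g h)))))) (q (\f.(\g.(\h.(f (g h)))))))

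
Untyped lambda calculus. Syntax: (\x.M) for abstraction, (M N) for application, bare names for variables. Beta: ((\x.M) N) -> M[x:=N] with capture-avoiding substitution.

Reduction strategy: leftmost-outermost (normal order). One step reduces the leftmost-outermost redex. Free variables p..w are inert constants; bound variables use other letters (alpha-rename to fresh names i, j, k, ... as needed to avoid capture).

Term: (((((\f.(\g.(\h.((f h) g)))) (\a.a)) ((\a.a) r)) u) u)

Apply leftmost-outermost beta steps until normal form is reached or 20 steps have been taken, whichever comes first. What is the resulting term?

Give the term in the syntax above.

Step 0: (((((\f.(\g.(\h.((f h) g)))) (\a.a)) ((\a.a) r)) u) u)
Step 1: ((((\g.(\h.(((\a.a) h) g))) ((\a.a) r)) u) u)
Step 2: (((\h.(((\a.a) h) ((\a.a) r))) u) u)
Step 3: ((((\a.a) u) ((\a.a) r)) u)
Step 4: ((u ((\a.a) r)) u)
Step 5: ((u r) u)

Answer: ((u r) u)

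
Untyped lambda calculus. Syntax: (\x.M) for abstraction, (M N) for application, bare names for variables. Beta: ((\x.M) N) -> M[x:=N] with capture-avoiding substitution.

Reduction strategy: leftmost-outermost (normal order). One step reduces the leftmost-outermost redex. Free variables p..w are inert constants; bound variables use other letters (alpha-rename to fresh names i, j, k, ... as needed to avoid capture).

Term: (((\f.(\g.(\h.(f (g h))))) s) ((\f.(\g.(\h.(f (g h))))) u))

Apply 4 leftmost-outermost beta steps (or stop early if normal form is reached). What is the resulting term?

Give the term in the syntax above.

Step 0: (((\f.(\g.(\h.(f (g h))))) s) ((\f.(\g.(\h.(f (g h))))) u))
Step 1: ((\g.(\h.(s (g h)))) ((\f.(\g.(\h.(f (g h))))) u))
Step 2: (\h.(s (((\f.(\g.(\h.(f (g h))))) u) h)))
Step 3: (\h.(s ((\g.(\h.(u (g h)))) h)))
Step 4: (\h.(s (\i.(u (h i)))))

Answer: (\h.(s (\i.(u (h i)))))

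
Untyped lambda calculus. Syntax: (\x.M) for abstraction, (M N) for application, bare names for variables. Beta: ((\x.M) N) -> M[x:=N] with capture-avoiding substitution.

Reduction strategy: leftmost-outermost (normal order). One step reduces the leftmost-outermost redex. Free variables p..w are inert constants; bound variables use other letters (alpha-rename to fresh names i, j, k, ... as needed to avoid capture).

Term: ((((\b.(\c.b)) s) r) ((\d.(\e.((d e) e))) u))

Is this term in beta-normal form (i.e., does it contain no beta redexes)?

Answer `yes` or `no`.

Answer: no

Derivation:
Term: ((((\b.(\c.b)) s) r) ((\d.(\e.((d e) e))) u))
Found 2 beta redex(es).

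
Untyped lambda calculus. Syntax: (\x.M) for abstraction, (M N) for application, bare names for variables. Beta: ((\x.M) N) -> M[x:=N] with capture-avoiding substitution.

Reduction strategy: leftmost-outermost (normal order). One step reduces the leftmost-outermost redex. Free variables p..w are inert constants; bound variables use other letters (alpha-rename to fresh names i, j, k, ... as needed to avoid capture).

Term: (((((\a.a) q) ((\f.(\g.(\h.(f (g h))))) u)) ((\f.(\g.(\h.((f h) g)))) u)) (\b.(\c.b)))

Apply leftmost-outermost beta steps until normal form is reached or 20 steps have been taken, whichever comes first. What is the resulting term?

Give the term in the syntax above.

Answer: (((q (\g.(\h.(u (g h))))) (\g.(\h.((u h) g)))) (\b.(\c.b)))

Derivation:
Step 0: (((((\a.a) q) ((\f.(\g.(\h.(f (g h))))) u)) ((\f.(\g.(\h.((f h) g)))) u)) (\b.(\c.b)))
Step 1: (((q ((\f.(\g.(\h.(f (g h))))) u)) ((\f.(\g.(\h.((f h) g)))) u)) (\b.(\c.b)))
Step 2: (((q (\g.(\h.(u (g h))))) ((\f.(\g.(\h.((f h) g)))) u)) (\b.(\c.b)))
Step 3: (((q (\g.(\h.(u (g h))))) (\g.(\h.((u h) g)))) (\b.(\c.b)))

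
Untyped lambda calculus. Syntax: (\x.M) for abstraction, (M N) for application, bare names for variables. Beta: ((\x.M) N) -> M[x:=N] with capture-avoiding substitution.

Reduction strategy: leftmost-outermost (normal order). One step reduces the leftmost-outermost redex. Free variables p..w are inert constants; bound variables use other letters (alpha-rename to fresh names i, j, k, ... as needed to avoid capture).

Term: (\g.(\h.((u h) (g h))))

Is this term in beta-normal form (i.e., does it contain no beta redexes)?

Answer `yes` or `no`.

Answer: yes

Derivation:
Term: (\g.(\h.((u h) (g h))))
No beta redexes found.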